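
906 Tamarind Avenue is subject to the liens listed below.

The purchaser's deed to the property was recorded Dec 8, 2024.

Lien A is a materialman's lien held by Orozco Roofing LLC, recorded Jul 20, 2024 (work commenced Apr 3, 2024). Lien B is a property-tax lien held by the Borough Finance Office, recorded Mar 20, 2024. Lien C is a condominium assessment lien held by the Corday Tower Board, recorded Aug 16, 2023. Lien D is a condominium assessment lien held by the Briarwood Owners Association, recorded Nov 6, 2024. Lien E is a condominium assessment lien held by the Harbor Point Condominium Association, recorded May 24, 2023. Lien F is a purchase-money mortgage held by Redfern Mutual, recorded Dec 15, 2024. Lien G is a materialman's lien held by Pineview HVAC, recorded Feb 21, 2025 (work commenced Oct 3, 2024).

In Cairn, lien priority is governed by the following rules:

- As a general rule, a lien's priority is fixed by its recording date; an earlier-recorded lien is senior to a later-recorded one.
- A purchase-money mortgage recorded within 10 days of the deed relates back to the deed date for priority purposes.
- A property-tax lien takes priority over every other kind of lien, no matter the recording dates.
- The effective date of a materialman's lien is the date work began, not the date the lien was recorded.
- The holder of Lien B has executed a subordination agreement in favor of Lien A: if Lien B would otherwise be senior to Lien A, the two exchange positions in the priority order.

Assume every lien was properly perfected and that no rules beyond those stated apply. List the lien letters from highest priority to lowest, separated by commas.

A, E, C, B, G, D, F

First, effective dates: A relates back to Apr 3, 2024 (work commenced); F was recorded within the 10-day window, so its effective date is the deed date Dec 8, 2024; G relates back to Oct 3, 2024 (work commenced).
As a property-tax lien, B is senior to every other lien.
The other liens, earliest effective date first: E (May 24, 2023), C (Aug 16, 2023), A (Apr 3, 2024), G (Oct 3, 2024), D (Nov 6, 2024), F (Dec 8, 2024).
Because B would otherwise rank above A, the subordination swaps them.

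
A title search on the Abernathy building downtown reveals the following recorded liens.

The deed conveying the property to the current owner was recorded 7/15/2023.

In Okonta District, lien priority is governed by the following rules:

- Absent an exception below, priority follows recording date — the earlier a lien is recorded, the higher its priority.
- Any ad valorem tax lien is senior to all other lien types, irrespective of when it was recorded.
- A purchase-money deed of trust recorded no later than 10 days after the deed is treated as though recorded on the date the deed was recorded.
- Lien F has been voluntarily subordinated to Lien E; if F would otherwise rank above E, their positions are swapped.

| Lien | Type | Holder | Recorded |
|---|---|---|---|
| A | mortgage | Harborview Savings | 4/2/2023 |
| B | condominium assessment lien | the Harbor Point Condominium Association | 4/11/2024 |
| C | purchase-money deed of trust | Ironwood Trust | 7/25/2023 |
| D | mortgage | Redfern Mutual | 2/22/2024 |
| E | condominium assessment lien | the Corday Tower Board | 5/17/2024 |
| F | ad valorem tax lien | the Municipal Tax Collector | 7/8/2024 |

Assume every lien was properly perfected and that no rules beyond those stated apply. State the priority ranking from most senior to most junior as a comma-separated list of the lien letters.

Effective dates: C's effective date is the deed date, 7/15/2023.
F is an ad valorem tax lien and takes priority over every other lien.
Remaining liens by effective date: A (4/2/2023), C (7/15/2023), D (2/22/2024), B (4/11/2024), E (5/17/2024).
F would otherwise be senior to E, so under the subordination agreement F and E exchange positions.

E, A, C, D, B, F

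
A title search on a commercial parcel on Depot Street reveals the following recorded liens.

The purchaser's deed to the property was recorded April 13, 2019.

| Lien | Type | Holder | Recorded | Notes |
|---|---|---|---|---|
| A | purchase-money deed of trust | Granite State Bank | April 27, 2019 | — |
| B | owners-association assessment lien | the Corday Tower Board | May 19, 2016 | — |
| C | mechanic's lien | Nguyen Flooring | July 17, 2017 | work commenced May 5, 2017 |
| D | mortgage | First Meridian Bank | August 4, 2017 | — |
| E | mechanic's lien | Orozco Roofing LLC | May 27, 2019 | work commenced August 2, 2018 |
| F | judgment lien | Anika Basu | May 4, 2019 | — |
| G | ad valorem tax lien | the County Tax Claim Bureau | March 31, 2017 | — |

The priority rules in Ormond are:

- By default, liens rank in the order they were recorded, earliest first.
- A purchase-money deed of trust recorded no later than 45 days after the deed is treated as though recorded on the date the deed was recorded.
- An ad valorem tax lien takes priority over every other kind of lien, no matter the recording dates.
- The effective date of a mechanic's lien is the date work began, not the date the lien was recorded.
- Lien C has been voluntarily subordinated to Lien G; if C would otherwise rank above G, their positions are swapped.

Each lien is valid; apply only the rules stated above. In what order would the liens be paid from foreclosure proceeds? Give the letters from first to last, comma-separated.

Effective dates: A's effective date is the deed date, April 13, 2019; C's effective date is May 5, 2017, when work began; E's effective date is August 2, 2018, when work began.
As an ad valorem tax lien, G is senior to every other lien.
Remaining liens by effective date: B (May 19, 2016), C (May 5, 2017), D (August 4, 2017), E (August 2, 2018), A (April 13, 2019), F (May 4, 2019).
C is already junior to G, so the subordination agreement changes nothing.

G, B, C, D, E, A, F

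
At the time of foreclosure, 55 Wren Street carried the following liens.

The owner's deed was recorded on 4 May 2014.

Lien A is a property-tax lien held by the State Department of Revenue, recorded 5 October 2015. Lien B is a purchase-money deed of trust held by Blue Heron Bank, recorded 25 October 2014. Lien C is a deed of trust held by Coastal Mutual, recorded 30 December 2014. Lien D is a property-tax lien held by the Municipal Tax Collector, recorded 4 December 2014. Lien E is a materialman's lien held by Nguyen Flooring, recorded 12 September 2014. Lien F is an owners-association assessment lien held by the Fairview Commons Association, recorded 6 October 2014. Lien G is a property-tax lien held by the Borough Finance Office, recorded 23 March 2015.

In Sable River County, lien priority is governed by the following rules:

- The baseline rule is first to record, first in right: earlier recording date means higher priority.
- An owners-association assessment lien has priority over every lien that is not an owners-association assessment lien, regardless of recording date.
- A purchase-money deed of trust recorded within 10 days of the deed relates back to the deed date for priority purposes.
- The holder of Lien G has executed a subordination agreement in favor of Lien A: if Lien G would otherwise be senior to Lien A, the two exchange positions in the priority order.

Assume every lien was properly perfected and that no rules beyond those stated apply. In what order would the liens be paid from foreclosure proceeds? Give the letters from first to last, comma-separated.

F, E, B, D, C, A, G

Effective dates after the stated exceptions: B was recorded 174 days after the deed, outside the 10-day window, so it keeps its recording date.
F, as an owners-association assessment lien, has superpriority and ranks first.
Remaining liens by effective date: E (12 September 2014), B (25 October 2014), D (4 December 2014), C (30 December 2014), G (23 March 2015), A (5 October 2015).
G is senior to A before the subordination, so the two trade places.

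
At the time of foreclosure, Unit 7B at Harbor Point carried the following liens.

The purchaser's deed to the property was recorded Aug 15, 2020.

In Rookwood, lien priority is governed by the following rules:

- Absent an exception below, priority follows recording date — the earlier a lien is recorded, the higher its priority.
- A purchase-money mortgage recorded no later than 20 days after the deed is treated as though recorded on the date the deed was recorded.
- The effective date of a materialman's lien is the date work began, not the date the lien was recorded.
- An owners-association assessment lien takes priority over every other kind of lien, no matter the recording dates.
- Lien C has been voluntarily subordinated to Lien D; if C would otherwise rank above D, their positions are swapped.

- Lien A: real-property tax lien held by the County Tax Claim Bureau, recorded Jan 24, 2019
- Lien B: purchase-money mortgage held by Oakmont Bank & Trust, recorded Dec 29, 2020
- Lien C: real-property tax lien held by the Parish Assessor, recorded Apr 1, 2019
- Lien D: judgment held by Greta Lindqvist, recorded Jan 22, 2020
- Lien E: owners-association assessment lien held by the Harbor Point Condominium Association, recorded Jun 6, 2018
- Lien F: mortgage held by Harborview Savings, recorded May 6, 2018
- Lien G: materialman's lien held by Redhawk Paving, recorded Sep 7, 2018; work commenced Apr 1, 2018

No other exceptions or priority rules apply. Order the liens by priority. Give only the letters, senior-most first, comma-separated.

Adjusting effective dates: B missed the 20-day window (136 days after the deed), so its recording date stands; G is treated as recorded Apr 1, 2018, the work-commencement date.
E, as an owners-association assessment lien, has superpriority and ranks first.
Ordering the rest by effective date: G (Apr 1, 2018), F (May 6, 2018), A (Jan 24, 2019), C (Apr 1, 2019), D (Jan 22, 2020), B (Dec 29, 2020).
Because C would otherwise rank above D, the subordination swaps them.

E, G, F, A, D, C, B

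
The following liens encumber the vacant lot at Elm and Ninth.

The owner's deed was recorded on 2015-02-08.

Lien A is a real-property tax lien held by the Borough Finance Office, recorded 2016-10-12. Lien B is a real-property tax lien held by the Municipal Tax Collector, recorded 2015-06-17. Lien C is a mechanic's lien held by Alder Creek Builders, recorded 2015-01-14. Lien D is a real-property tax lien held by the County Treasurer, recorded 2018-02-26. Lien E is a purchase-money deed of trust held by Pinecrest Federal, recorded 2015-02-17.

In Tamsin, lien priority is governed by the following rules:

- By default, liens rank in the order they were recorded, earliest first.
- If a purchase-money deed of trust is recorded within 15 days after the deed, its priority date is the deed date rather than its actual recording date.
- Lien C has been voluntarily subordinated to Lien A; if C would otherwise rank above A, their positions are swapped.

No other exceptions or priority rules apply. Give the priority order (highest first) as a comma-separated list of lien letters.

A, E, B, C, D

Adjusting effective dates: E relates back to the deed date 2015-02-08.
By effective date: C (2015-01-14), E (2015-02-08), B (2015-06-17), A (2016-10-12), D (2018-02-26).
Because C would otherwise rank above A, the subordination swaps them.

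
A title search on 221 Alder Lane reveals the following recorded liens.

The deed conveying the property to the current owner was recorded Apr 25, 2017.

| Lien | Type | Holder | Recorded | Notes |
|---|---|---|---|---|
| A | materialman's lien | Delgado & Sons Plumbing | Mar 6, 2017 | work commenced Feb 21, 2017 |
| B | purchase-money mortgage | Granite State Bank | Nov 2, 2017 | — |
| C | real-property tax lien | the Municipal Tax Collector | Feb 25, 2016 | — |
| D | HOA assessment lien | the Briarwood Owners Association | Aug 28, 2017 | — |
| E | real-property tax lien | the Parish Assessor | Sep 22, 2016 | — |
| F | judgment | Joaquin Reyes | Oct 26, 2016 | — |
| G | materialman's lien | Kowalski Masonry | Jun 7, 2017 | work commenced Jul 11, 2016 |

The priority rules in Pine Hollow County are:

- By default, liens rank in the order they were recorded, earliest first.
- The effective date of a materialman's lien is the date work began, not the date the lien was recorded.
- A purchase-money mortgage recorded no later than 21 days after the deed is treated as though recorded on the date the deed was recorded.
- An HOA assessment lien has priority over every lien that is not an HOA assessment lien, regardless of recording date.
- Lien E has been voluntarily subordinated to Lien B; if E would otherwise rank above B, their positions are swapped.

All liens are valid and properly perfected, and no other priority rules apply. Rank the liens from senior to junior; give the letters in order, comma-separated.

D, C, G, B, F, A, E

Adjusting effective dates: A is treated as recorded Feb 21, 2017, the work-commencement date; B was recorded 191 days after the deed — beyond 21 days — so no relation-back applies; G's effective date is Jul 11, 2016, when work began.
As an HOA assessment lien, D is senior to every other lien.
Ordering the rest by effective date: C (Feb 25, 2016), G (Jul 11, 2016), E (Sep 22, 2016), F (Oct 26, 2016), A (Feb 21, 2017), B (Nov 2, 2017).
The subordination applies — E was senior to B — so E and B swap.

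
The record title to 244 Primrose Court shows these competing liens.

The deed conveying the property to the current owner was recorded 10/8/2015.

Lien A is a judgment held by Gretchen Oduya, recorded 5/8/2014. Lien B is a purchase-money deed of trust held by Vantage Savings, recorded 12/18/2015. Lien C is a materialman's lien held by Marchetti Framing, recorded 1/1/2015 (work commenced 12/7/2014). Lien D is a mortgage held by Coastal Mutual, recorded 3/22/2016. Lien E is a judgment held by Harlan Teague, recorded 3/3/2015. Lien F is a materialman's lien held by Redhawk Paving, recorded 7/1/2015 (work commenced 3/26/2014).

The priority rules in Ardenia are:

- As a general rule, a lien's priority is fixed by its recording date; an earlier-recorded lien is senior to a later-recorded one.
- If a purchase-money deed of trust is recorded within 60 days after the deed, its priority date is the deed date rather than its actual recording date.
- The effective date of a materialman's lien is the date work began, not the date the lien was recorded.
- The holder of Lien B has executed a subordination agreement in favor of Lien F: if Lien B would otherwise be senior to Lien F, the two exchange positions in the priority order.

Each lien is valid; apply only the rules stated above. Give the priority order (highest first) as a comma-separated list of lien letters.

First, effective dates: B missed the 60-day window (71 days after the deed), so its recording date stands; C's effective date is 12/7/2014, when work began; F's effective date is 3/26/2014, when work began.
By effective date: F (3/26/2014), A (5/8/2014), C (12/7/2014), E (3/3/2015), B (12/18/2015), D (3/22/2016).
B already ranks below F; the subordination has no effect.

F, A, C, E, B, D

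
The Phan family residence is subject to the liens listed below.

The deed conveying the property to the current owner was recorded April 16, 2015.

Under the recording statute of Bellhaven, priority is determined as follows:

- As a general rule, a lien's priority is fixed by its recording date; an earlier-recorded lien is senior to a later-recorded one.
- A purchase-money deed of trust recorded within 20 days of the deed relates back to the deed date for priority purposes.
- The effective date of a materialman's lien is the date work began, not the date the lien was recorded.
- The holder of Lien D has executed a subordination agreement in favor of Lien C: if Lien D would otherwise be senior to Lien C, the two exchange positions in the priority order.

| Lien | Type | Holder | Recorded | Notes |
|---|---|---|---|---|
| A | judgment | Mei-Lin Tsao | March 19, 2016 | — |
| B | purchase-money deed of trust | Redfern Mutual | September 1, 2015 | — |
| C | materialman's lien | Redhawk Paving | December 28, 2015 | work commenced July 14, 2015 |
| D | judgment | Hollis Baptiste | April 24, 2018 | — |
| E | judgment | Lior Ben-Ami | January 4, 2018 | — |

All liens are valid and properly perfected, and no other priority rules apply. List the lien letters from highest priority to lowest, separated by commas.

First, effective dates: B missed the 20-day window (138 days after the deed), so its recording date stands; C's effective date is July 14, 2015, when work began.
By effective date: C (July 14, 2015), B (September 1, 2015), A (March 19, 2016), E (January 4, 2018), D (April 24, 2018).
D already ranks below C; the subordination has no effect.

C, B, A, E, D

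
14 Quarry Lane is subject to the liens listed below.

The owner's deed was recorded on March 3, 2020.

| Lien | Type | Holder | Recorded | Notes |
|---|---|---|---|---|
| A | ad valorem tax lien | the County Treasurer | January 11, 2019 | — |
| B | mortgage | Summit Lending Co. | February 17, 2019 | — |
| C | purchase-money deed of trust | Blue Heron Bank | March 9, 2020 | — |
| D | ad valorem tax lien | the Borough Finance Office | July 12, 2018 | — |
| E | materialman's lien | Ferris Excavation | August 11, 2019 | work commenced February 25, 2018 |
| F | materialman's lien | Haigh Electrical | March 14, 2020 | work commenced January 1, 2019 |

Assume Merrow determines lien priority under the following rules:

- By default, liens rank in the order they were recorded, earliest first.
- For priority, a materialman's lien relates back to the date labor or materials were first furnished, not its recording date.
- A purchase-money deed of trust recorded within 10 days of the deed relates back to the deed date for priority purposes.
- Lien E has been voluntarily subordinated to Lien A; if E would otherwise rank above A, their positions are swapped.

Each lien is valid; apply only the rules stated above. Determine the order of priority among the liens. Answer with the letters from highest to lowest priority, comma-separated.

First, effective dates: C's effective date is the deed date, March 3, 2020; E relates back to February 25, 2018 (work commenced); F relates back to January 1, 2019 (work commenced).
By effective date: E (February 25, 2018), D (July 12, 2018), F (January 1, 2019), A (January 11, 2019), B (February 17, 2019), C (March 3, 2020).
Because E would otherwise rank above A, the subordination swaps them.

A, D, F, E, B, C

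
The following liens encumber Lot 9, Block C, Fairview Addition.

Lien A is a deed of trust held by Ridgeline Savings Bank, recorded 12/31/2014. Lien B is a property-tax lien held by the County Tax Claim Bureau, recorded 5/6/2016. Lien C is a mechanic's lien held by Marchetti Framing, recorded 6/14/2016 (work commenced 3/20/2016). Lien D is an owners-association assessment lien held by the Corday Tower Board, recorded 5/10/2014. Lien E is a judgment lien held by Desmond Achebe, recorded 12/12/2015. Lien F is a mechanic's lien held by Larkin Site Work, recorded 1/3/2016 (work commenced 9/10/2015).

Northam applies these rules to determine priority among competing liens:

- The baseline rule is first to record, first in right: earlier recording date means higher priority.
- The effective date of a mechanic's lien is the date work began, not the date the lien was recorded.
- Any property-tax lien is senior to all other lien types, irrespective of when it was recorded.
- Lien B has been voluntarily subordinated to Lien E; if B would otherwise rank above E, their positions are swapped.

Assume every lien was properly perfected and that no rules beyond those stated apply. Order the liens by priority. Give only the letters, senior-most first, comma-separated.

E, D, A, F, B, C

Effective dates after the stated exceptions: C is treated as recorded 3/20/2016, the work-commencement date; F relates back to 9/10/2015 (work commenced).
As a property-tax lien, B is senior to every other lien.
Among the remaining liens, by effective date: D (5/10/2014), A (12/31/2014), F (9/10/2015), E (12/12/2015), C (3/20/2016).
B would otherwise be senior to E, so under the subordination agreement B and E exchange positions.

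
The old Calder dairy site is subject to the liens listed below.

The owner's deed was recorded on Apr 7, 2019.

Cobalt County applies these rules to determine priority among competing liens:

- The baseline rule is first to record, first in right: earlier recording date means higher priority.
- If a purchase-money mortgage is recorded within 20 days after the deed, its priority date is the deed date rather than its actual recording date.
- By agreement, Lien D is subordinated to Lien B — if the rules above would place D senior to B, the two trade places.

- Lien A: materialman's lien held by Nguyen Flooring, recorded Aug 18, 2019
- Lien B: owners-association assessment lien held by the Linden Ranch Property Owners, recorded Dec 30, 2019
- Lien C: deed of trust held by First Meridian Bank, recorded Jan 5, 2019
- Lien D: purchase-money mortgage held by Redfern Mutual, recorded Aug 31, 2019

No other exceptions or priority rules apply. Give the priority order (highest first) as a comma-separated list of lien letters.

First, effective dates: D missed the 20-day window (146 days after the deed), so its recording date stands.
By effective date, earliest first: C (Jan 5, 2019), A (Aug 18, 2019), D (Aug 31, 2019), B (Dec 30, 2019).
The subordination applies — D was senior to B — so D and B swap.

C, A, B, D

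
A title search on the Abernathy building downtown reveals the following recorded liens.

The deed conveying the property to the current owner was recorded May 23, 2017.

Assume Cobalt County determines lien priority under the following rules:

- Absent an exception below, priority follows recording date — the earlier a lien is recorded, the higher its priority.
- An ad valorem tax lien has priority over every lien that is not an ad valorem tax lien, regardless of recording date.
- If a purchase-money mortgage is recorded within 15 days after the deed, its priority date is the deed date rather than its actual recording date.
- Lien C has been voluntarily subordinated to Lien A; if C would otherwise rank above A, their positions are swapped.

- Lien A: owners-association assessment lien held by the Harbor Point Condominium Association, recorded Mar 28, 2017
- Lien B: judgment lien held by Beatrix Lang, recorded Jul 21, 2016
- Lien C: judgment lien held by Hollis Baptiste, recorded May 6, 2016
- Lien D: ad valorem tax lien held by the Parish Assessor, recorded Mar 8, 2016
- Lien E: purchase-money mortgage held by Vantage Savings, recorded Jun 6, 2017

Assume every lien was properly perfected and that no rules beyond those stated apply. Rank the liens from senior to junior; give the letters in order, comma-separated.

Adjusting effective dates: E relates back to the deed date May 23, 2017.
D, as an ad valorem tax lien, has superpriority and ranks first.
Among the remaining liens, by effective date: C (May 6, 2016), B (Jul 21, 2016), A (Mar 28, 2017), E (May 23, 2017).
C would otherwise be senior to A, so under the subordination agreement C and A exchange positions.

D, A, B, C, E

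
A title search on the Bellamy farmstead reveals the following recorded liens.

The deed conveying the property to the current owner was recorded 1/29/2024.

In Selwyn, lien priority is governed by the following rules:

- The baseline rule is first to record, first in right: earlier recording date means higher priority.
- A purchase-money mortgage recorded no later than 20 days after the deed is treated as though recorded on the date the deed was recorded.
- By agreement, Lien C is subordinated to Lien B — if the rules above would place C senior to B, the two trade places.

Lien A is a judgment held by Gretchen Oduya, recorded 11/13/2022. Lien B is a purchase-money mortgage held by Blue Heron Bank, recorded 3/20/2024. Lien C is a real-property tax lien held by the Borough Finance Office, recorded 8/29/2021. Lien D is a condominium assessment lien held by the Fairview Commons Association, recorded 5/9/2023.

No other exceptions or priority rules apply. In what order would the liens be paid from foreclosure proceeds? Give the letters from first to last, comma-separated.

First, effective dates: B was recorded 51 days after the deed, outside the 20-day window, so it keeps its recording date.
By effective date: C (8/29/2021), A (11/13/2022), D (5/9/2023), B (3/20/2024).
Because C would otherwise rank above B, the subordination swaps them.

B, A, D, C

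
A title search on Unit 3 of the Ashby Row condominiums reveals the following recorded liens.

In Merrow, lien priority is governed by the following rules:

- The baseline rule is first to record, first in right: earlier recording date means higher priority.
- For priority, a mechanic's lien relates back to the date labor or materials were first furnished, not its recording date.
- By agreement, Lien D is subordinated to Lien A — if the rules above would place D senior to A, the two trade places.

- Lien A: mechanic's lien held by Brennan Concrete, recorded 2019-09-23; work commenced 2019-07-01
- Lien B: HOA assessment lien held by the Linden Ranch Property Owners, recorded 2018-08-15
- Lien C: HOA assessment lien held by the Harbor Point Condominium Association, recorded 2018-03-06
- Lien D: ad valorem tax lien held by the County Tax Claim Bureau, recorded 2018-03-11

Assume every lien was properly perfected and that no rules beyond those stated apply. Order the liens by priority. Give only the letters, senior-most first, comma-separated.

First, effective dates: A's effective date is 2019-07-01, when work began.
By effective date, earliest first: C (2018-03-06), D (2018-03-11), B (2018-08-15), A (2019-07-01).
The subordination applies — D was senior to A — so D and A swap.

C, A, B, D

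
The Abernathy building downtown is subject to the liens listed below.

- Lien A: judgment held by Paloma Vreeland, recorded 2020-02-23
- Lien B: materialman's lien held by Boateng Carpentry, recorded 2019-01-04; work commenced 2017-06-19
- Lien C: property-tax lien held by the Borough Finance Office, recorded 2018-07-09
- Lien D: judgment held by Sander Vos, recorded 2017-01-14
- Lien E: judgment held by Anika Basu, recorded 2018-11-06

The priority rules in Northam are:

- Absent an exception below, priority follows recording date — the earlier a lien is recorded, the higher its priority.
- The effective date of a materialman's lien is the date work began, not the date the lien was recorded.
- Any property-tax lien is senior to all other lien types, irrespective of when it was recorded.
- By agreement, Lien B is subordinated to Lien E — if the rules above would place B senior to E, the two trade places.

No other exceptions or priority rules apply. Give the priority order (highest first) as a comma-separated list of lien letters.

First, effective dates: B relates back to 2017-06-19 (work commenced).
C is a property-tax lien, so it outranks all other liens regardless of date.
Among the remaining liens, by effective date: D (2017-01-14), B (2017-06-19), E (2018-11-06), A (2020-02-23).
B is senior to E before the subordination, so the two trade places.

C, D, E, B, A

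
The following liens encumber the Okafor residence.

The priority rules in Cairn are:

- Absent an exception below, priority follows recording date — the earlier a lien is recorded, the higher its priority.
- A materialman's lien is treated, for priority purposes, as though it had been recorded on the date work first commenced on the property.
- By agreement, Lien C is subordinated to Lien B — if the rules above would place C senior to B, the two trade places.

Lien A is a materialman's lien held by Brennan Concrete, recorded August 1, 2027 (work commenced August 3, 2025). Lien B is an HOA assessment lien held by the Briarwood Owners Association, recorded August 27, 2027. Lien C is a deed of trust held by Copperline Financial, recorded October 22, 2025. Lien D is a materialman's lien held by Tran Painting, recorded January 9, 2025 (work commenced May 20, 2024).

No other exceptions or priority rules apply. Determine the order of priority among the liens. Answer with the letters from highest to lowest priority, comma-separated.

Adjusting effective dates: A relates back to August 3, 2025 (work commenced); D's effective date is May 20, 2024, when work began.
By effective date: D (May 20, 2024), A (August 3, 2025), C (October 22, 2025), B (August 27, 2027).
Because C would otherwise rank above B, the subordination swaps them.

D, A, B, C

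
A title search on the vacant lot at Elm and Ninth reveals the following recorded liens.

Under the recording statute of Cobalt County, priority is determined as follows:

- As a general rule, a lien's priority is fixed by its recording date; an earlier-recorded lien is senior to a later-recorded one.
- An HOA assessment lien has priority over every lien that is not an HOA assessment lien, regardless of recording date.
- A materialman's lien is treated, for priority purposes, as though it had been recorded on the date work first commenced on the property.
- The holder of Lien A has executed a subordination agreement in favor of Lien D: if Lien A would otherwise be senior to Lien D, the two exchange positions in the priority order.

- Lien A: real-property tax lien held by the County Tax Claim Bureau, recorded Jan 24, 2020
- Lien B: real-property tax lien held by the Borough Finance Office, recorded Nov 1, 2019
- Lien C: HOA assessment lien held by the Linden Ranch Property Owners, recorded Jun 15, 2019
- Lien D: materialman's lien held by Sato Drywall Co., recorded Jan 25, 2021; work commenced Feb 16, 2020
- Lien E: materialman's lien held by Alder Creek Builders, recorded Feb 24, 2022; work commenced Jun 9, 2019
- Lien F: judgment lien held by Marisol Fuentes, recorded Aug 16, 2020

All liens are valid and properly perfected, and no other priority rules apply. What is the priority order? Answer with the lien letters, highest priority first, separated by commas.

C, E, B, D, A, F

Effective dates: D relates back to Feb 16, 2020 (work commenced); E's effective date is Jun 9, 2019, when work began.
As an HOA assessment lien, C is senior to every other lien.
Ordering the rest by effective date: E (Jun 9, 2019), B (Nov 1, 2019), A (Jan 24, 2020), D (Feb 16, 2020), F (Aug 16, 2020).
The subordination applies — A was senior to D — so A and D swap.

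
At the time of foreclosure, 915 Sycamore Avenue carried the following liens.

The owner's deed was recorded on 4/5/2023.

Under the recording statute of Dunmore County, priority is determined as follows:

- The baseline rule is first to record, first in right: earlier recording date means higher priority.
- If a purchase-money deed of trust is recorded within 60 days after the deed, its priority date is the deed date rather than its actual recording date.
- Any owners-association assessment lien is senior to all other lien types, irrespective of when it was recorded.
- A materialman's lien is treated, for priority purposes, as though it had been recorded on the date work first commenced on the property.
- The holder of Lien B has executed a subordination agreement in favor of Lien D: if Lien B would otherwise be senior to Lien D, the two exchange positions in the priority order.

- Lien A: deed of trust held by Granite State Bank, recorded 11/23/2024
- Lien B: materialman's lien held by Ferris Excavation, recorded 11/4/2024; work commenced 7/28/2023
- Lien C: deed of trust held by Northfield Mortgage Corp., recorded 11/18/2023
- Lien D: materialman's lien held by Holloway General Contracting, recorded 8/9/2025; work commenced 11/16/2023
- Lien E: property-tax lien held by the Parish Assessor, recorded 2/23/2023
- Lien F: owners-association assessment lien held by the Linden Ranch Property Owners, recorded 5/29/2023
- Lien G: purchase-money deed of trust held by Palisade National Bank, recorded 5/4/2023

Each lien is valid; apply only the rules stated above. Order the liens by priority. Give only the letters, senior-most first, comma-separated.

F, E, G, D, B, C, A

Adjusting effective dates: B relates back to 7/28/2023 (work commenced); D is treated as recorded 11/16/2023, the work-commencement date; G was recorded within the 60-day window, so its effective date is the deed date 4/5/2023.
F is an owners-association assessment lien, so it outranks all other liens regardless of date.
Among the remaining liens, by effective date: E (2/23/2023), G (4/5/2023), B (7/28/2023), D (11/16/2023), C (11/18/2023), A (11/23/2024).
B is senior to D before the subordination, so the two trade places.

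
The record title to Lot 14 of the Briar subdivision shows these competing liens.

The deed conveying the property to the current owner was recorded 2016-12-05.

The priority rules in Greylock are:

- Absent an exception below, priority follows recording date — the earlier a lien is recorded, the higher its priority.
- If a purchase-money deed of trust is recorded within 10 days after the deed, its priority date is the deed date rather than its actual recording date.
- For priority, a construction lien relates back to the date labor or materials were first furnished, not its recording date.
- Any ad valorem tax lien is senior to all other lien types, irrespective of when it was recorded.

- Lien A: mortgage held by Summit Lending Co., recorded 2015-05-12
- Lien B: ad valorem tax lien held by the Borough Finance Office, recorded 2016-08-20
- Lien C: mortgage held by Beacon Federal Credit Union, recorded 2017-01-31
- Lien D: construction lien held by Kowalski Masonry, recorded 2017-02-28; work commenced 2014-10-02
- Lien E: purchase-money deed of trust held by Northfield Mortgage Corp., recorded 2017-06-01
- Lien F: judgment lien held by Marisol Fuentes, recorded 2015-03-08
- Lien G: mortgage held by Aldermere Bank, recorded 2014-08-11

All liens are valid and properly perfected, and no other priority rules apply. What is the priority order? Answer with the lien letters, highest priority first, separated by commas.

Effective dates after the stated exceptions: D is treated as recorded 2014-10-02, the work-commencement date; E was recorded 178 days after the deed — beyond 10 days — so no relation-back applies.
As an ad valorem tax lien, B is senior to every other lien.
Remaining liens by effective date: G (2014-08-11), D (2014-10-02), F (2015-03-08), A (2015-05-12), C (2017-01-31), E (2017-06-01).

B, G, D, F, A, C, E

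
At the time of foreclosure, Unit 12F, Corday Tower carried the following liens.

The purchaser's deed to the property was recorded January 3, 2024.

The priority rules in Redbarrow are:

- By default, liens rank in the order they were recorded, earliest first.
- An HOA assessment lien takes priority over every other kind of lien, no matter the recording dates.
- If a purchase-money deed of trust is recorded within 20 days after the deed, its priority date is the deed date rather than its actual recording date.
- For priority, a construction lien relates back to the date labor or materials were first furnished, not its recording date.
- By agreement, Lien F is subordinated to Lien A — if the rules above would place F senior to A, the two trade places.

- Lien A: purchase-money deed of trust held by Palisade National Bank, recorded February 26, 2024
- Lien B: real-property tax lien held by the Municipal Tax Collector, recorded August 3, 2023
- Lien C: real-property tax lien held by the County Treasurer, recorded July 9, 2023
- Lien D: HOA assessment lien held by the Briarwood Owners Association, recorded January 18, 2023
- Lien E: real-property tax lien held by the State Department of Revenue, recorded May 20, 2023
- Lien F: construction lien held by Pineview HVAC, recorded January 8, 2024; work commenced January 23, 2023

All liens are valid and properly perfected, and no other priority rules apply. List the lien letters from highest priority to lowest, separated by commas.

D, A, E, C, B, F

Adjusting effective dates: A was recorded 54 days after the deed — beyond 20 days — so no relation-back applies; F relates back to January 23, 2023 (work commenced).
D is an HOA assessment lien and takes priority over every other lien.
Among the remaining liens, by effective date: F (January 23, 2023), E (May 20, 2023), C (July 9, 2023), B (August 3, 2023), A (February 26, 2024).
F would otherwise be senior to A, so under the subordination agreement F and A exchange positions.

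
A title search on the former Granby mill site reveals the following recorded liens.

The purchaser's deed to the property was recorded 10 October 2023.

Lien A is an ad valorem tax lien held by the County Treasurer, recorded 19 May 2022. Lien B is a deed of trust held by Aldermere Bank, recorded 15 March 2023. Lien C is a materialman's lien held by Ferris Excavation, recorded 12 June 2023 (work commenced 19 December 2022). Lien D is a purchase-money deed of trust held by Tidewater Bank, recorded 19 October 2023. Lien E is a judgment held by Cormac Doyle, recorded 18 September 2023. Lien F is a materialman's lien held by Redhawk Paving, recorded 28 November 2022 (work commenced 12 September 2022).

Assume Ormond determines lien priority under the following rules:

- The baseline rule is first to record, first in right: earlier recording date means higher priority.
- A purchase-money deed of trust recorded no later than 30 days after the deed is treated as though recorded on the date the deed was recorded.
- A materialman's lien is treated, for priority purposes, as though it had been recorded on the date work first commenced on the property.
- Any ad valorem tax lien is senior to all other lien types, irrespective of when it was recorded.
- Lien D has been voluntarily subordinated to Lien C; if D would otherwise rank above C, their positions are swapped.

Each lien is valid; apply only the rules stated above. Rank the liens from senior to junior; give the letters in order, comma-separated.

A, F, C, B, E, D

Effective dates: C's effective date is 19 December 2022, when work began; D relates back to the deed date 10 October 2023; F relates back to 12 September 2022 (work commenced).
As an ad valorem tax lien, A is senior to every other lien.
The other liens, earliest effective date first: F (12 September 2022), C (19 December 2022), B (15 March 2023), E (18 September 2023), D (10 October 2023).
D is already junior to C, so the subordination agreement changes nothing.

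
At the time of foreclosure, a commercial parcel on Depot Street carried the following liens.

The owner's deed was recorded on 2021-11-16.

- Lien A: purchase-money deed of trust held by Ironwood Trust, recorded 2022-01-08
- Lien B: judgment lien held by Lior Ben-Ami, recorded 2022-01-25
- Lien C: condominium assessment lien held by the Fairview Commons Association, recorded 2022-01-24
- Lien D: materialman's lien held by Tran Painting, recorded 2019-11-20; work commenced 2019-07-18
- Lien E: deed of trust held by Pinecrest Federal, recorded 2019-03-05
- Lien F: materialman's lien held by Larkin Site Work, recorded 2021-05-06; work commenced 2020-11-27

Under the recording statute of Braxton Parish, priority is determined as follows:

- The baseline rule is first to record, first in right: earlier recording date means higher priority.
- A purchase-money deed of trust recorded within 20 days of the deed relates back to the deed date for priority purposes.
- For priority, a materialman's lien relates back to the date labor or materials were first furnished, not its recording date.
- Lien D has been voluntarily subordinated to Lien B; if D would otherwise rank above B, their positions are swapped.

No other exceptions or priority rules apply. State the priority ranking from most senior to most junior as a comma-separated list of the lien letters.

First, effective dates: A was recorded 53 days after the deed — beyond 20 days — so no relation-back applies; D relates back to 2019-07-18 (work commenced); F's effective date is 2020-11-27, when work began.
By effective date: E (2019-03-05), D (2019-07-18), F (2020-11-27), A (2022-01-08), C (2022-01-24), B (2022-01-25).
D is senior to B before the subordination, so the two trade places.

E, B, F, A, C, D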